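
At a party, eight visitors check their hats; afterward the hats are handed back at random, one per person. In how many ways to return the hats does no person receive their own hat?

14833

Recurrence: !8 = 7·(!7 + !6).
!8 = 7·(1854 + 265) = 7·2119 = 14833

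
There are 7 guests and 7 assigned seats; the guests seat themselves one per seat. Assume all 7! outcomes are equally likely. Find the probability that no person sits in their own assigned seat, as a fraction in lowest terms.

Favorable outcomes: !7 = 1854.
Total outcomes: 7! = 5040.
Probability = 1854/5040 = 103/280.

103/280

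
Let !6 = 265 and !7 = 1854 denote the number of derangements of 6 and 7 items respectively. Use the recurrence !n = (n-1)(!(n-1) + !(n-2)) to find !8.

!8 = (8-1)·(!7 + !6) = 7·(1854 + 265) = 7·2119 = 14833.

14833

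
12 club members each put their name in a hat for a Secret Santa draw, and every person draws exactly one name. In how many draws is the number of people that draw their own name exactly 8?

4455

Choose which 8 of the 12 are fixed: C(12,8) = 495.
The remaining 4 must be deranged: !4 = 9.
Total: 495 × 9 = 4455.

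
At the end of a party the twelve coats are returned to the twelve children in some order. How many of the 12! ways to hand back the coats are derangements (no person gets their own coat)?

176214841

By inclusion-exclusion, !12 = Σ (-1)^k · 12!/k! for k=0..12
= 12! - 12!/1! + 12!/2! - 12!/3! + 12!/4! - 12!/5! + 12!/6! - 12!/7! + 12!/8! - 12!/9! + 12!/10! - 12!/11! + 12!/12!
= 479001600 - 479001600 + 239500800 - 79833600 + 19958400 - 3991680 + 665280 - 95040 + 11880 - 1320 + 132 - 12 + 1
= 176214841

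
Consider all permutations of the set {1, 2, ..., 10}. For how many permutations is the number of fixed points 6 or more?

2176

Sum C(10,i)·!(10-i) for i = 6..10:
  i=6: C(10,6)·!4 = 210·9 = 1890
  i=7: C(10,7)·!3 = 120·2 = 240
  i=8: C(10,8)·!2 = 45·1 = 45
  i=9: C(10,9)·!1 = 10·0 = 0
  i=10: C(10,10)·!0 = 1·1 = 1
Total = 2176.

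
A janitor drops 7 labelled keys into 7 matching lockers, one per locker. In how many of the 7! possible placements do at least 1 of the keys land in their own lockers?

3186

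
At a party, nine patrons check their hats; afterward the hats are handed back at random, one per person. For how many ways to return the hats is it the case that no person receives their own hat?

133496

The number of derangements of 9 is !9 = Σ_{k=0}^{9} (-1)^k·9!/k!
= 9! - 9!/1! + 9!/2! - 9!/3! + 9!/4! - 9!/5! + 9!/6! - 9!/7! + 9!/8! - 9!/9!
= 362880 - 362880 + 181440 - 60480 + 15120 - 3024 + 504 - 72 + 9 - 1
= 133496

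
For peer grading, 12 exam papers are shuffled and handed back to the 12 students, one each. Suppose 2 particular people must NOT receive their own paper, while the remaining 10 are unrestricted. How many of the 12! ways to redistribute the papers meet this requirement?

402796800

Inclusion-exclusion on the 2 forbidden self-matches:
Σ_{j=0}^{2} (-1)^j C(2,j)(12-j)!
= C(2,0)·12! - C(2,1)·11! + C(2,2)·10!
= 479001600 - 79833600 + 3628800
= 402796800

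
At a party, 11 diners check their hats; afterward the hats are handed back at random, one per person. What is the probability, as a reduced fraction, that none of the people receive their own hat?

1468457/3991680

Favorable outcomes: !11 = 14684570.
Total outcomes: 11! = 39916800.
Probability = 14684570/39916800 = 1468457/3991680.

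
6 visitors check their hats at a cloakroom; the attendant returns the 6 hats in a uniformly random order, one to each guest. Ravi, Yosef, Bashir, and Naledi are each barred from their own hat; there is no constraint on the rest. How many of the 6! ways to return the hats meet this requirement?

Let A_j be the event that the j-th constrained one is fixed. By inclusion-exclusion over the 4 events:
Σ_{j=0}^{4} (-1)^j C(4,j)(6-j)!
= C(4,0)·6! - C(4,1)·5! + C(4,2)·4! - C(4,3)·3! + C(4,4)·2!
= 720 - 480 + 144 - 24 + 2
= 362

362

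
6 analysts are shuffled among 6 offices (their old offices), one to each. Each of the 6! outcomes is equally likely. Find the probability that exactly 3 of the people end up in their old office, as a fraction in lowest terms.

1/18

Favorable outcomes: C(6,3)·!3 = 20·2 = 40.
Total outcomes: 6! = 720.
Probability = 40/720 = 1/18.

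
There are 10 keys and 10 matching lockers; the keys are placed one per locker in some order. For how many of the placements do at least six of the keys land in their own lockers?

Sum C(10,i)·!(10-i) for i = 6..10:
  i=6: C(10,6)·!4 = 210·9 = 1890
  i=7: C(10,7)·!3 = 120·2 = 240
  i=8: C(10,8)·!2 = 45·1 = 45
  i=9: C(10,9)·!1 = 10·0 = 0
  i=10: C(10,10)·!0 = 1·1 = 1
Total = 2176.

2176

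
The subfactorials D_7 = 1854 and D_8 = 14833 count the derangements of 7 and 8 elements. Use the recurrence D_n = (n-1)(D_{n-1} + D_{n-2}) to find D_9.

D_9 = (9-1)·(D_8 + D_7) = 8·(14833 + 1854) = 8·16687 = 133496.

133496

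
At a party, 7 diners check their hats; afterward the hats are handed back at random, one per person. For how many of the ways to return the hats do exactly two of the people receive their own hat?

924

Choose which 2 of the 7 are fixed: C(7,2) = 21.
The remaining 5 must be deranged: !5 = 44.
Total: 21 × 44 = 924.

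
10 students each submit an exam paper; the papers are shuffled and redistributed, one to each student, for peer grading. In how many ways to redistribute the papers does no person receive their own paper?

!10 = 10! · Σ_{k=0}^{10} (-1)^k/k!
= 10! - 10!/1! + 10!/2! - 10!/3! + 10!/4! - 10!/5! + 10!/6! - 10!/7! + 10!/8! - 10!/9! + 10!/10!
= 3628800 - 3628800 + 1814400 - 604800 + 151200 - 30240 + 5040 - 720 + 90 - 10 + 1
= 1334961

1334961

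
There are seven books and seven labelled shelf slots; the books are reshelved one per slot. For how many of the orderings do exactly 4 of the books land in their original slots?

70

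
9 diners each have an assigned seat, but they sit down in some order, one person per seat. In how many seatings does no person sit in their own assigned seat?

133496

Use !n = (n-1)(!(n-1) + !(n-2)).
!9 = 8·(14833 + 1854) = 8·16687 = 133496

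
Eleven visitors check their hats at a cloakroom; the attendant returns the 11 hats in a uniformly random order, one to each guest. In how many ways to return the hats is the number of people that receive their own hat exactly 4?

611820

Pick the 4 fixed positions: C(11,4) = 330 ways.
The other 7 form a derangement: !7 = 1854.
Total: 330 × 1854 = 611820.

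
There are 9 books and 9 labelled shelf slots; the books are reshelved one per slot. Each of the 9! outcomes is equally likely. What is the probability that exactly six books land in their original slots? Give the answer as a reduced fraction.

1/2160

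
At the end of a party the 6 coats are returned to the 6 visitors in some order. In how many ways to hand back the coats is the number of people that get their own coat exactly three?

40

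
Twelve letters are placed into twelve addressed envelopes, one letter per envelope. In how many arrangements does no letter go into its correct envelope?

The number of derangements of 12 is !12 = Σ_{k=0}^{12} (-1)^k·12!/k!
= 12! - 12!/1! + 12!/2! - 12!/3! + 12!/4! - 12!/5! + 12!/6! - 12!/7! + 12!/8! - 12!/9! + 12!/10! - 12!/11! + 12!/12!
= 479001600 - 479001600 + 239500800 - 79833600 + 19958400 - 3991680 + 665280 - 95040 + 11880 - 1320 + 132 - 12 + 1
= 176214841

176214841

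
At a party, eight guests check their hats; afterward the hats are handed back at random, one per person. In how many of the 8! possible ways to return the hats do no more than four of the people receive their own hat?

40179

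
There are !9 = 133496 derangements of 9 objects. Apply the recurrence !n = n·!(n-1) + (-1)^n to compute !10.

1334961

!10 = 10·133496 + 1 = 1334961.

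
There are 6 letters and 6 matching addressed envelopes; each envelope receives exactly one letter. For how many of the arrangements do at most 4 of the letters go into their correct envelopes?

719

# with exactly i fixed is C(6,i)·!(6-i); sum over i=0..4:
  i=0: C(6,0)·!6 = 1·265 = 265
  i=1: C(6,1)·!5 = 6·44 = 264
  i=2: C(6,2)·!4 = 15·9 = 135
  i=3: C(6,3)·!3 = 20·2 = 40
  i=4: C(6,4)·!2 = 15·1 = 15
Total = 719.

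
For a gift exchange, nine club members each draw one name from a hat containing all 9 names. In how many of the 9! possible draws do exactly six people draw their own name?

168

Pick the 6 fixed positions: C(9,6) = 84 ways.
The other 3 form a derangement: !3 = 2.
Total: 84 × 2 = 168.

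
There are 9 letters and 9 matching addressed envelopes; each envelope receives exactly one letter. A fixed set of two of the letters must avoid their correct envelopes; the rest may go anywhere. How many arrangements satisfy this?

287280

Inclusion-exclusion on the 2 forbidden self-matches:
Σ_{j=0}^{2} (-1)^j C(2,j)(9-j)!
= C(2,0)·9! - C(2,1)·8! + C(2,2)·7!
= 362880 - 80640 + 5040
= 287280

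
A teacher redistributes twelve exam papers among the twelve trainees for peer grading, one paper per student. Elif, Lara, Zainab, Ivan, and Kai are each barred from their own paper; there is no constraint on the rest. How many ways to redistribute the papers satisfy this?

312273360

Let A_j be the event that the j-th constrained one is fixed. By inclusion-exclusion over the 5 events:
Σ_{j=0}^{5} (-1)^j C(5,j)(12-j)!
= C(5,0)·12! - C(5,1)·11! + C(5,2)·10! - C(5,3)·9! + C(5,4)·8! - C(5,5)·7!
= 479001600 - 199584000 + 36288000 - 3628800 + 201600 - 5040
= 312273360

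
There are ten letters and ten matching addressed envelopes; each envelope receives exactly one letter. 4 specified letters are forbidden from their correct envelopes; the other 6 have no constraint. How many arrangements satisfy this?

Let A_j be the event that the j-th constrained one is fixed. By inclusion-exclusion over the 4 events:
Σ_{j=0}^{4} (-1)^j C(4,j)(10-j)!
= C(4,0)·10! - C(4,1)·9! + C(4,2)·8! - C(4,3)·7! + C(4,4)·6!
= 3628800 - 1451520 + 241920 - 20160 + 720
= 2399760

2399760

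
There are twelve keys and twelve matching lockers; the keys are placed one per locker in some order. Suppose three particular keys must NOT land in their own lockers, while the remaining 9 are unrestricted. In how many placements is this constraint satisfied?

369774720

Let A_j be the event that the j-th constrained one is fixed. By inclusion-exclusion over the 3 events:
Σ_{j=0}^{3} (-1)^j C(3,j)(12-j)!
= C(3,0)·12! - C(3,1)·11! + C(3,2)·10! - C(3,3)·9!
= 479001600 - 119750400 + 10886400 - 362880
= 369774720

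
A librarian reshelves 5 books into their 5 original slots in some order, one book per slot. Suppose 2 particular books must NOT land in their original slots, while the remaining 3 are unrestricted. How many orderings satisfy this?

78

Inclusion-exclusion on the 2 forbidden self-matches:
Σ_{j=0}^{2} (-1)^j C(2,j)(5-j)!
= C(2,0)·5! - C(2,1)·4! + C(2,2)·3!
= 120 - 48 + 6
= 78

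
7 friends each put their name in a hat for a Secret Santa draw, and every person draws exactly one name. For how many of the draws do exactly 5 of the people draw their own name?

21

Pick the 5 fixed positions: C(7,5) = 21 ways.
The remaining 2 must be deranged: !2 = 1.
Total: 21 × 1 = 21.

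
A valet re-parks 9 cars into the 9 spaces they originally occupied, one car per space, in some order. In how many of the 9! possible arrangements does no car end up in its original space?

133496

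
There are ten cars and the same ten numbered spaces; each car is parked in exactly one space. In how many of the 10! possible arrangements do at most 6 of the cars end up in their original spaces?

Sum C(10,i)·!(10-i) for i = 0..6:
  i=0: C(10,0)·!10 = 1·1334961 = 1334961
  i=1: C(10,1)·!9 = 10·133496 = 1334960
  i=2: C(10,2)·!8 = 45·14833 = 667485
  i=3: C(10,3)·!7 = 120·1854 = 222480
  i=4: C(10,4)·!6 = 210·265 = 55650
  i=5: C(10,5)·!5 = 252·44 = 11088
  i=6: C(10,6)·!4 = 210·9 = 1890
Total = 3628514.

3628514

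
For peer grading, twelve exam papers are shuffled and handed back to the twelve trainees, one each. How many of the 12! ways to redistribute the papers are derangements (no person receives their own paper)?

Recurrence: !12 = 11·(!11 + !10).
!12 = 11·(14684570 + 1334961) = 11·16019531 = 176214841

176214841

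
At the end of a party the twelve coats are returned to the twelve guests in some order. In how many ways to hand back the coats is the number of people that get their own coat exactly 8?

4455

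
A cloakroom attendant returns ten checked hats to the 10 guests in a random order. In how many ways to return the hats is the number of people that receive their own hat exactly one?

1334960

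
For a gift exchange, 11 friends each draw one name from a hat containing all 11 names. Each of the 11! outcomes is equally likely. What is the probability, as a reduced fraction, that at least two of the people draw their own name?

10547659/39916800

Favorable outcomes: Σ_{i≥2} C(11,i)·!(11-i) = 55·133496 + 165·14833 + 330·1854 + 462·265 + 462·44 + 330·9 + 165·2 + 55·1 + 11·0 + 1·1 = 10547659.
Total outcomes: 11! = 39916800.
Probability = 10547659/39916800 = 10547659/39916800.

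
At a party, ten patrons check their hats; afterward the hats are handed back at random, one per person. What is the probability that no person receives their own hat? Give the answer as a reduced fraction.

Favorable outcomes: !10 = 1334961.
Total outcomes: 10! = 3628800.
Probability = 1334961/3628800 = 16481/44800.

16481/44800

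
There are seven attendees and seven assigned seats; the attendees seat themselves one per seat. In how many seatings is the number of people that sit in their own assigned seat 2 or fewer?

# with exactly i fixed is C(7,i)·!(7-i); sum over i=0..2:
  i=0: C(7,0)·!7 = 1·1854 = 1854
  i=1: C(7,1)·!6 = 7·265 = 1855
  i=2: C(7,2)·!5 = 21·44 = 924
Total = 4633.

4633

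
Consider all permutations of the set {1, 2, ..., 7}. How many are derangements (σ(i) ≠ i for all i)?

1854

By inclusion-exclusion, !7 = Σ (-1)^k · 7!/k! for k=0..7
= 7! - 7!/1! + 7!/2! - 7!/3! + 7!/4! - 7!/5! + 7!/6! - 7!/7!
= 5040 - 5040 + 2520 - 840 + 210 - 42 + 7 - 1
= 1854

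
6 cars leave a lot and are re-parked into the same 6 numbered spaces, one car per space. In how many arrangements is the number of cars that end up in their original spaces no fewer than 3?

Sum C(6,i)·!(6-i) for i = 3..6:
  i=3: C(6,3)·!3 = 20·2 = 40
  i=4: C(6,4)·!2 = 15·1 = 15
  i=5: C(6,5)·!1 = 6·0 = 0
  i=6: C(6,6)·!0 = 1·1 = 1
Total = 56.

56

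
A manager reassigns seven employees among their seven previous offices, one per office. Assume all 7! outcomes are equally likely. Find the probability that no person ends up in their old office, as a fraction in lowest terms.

103/280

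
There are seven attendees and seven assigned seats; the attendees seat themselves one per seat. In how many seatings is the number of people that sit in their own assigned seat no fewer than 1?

# with exactly i fixed is C(7,i)·!(7-i); sum over i=1..7:
  i=1: C(7,1)·!6 = 7·265 = 1855
  i=2: C(7,2)·!5 = 21·44 = 924
  i=3: C(7,3)·!4 = 35·9 = 315
  i=4: C(7,4)·!3 = 35·2 = 70
  i=5: C(7,5)·!2 = 21·1 = 21
  i=6: C(7,6)·!1 = 7·0 = 0
  i=7: C(7,7)·!0 = 1·1 = 1
Total = 3186.

3186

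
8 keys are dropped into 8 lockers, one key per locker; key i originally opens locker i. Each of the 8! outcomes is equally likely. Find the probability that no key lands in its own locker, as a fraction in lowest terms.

2119/5760

Favorable outcomes: !8 = 14833.
Total outcomes: 8! = 40320.
Probability = 14833/40320 = 2119/5760.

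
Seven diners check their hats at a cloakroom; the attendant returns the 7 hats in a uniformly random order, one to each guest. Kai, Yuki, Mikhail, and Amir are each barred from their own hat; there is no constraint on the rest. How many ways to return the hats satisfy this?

2790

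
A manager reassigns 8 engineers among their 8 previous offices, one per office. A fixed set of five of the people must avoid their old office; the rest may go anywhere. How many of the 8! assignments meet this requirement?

21234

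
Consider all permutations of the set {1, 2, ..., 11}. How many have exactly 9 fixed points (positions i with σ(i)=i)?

Pick the 9 fixed positions: C(11,9) = 55 ways.
The remaining 2 must be deranged: !2 = 1.
Total: 55 × 1 = 55.

55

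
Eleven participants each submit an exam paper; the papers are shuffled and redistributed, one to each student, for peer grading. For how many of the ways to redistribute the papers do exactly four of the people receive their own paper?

611820

Choose which 4 of the 11 are fixed: C(11,4) = 330.
The remaining 7 must be deranged: !7 = 1854.
Total: 330 × 1854 = 611820.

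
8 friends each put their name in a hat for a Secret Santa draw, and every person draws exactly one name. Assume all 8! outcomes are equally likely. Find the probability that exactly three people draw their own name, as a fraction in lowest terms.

Favorable outcomes: C(8,3)·!5 = 56·44 = 2464.
Total outcomes: 8! = 40320.
Probability = 2464/40320 = 11/180.

11/180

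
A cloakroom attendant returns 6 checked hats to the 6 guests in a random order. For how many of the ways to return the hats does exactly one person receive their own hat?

Choose which one of the 6 is fixed: C(6,1) = 6.
The remaining 5 must be deranged: !5 = 44.
Total: 6 × 44 = 264.

264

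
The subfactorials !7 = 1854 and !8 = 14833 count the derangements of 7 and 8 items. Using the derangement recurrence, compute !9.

133496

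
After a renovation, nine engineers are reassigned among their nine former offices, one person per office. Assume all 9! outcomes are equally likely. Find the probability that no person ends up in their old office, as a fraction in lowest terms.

Favorable outcomes: !9 = 133496.
Total outcomes: 9! = 362880.
Probability = 133496/362880 = 16687/45360.

16687/45360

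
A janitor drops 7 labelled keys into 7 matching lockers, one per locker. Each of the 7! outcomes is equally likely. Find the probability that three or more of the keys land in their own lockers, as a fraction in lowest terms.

407/5040

Favorable outcomes: Σ_{i≥3} C(7,i)·!(7-i) = 35·9 + 35·2 + 21·1 + 7·0 + 1·1 = 407.
Total outcomes: 7! = 5040.
Probability = 407/5040 = 407/5040.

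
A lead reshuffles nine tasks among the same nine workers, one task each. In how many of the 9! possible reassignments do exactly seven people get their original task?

Choose which 7 of the 9 are fixed: C(9,7) = 36.
The remaining 2 must be deranged: !2 = 1.
Total: 36 × 1 = 36.

36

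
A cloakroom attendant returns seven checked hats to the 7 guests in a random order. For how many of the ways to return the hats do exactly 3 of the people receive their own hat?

Pick the 3 fixed positions: C(7,3) = 35 ways.
The other 4 form a derangement: !4 = 9.
Total: 35 × 9 = 315.

315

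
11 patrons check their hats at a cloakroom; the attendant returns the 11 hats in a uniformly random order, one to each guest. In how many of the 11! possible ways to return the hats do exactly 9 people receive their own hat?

55

Choose which 9 of the 11 are fixed: C(11,9) = 55.
The remaining 2 must be deranged: !2 = 1.
Total: 55 × 1 = 55.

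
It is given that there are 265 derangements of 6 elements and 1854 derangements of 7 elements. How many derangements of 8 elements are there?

14833

D_8 = (8-1)·(D_7 + D_6) = 7·(1854 + 265) = 7·2119 = 14833.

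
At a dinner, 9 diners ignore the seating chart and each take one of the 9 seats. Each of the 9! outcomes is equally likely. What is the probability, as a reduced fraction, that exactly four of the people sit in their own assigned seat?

11/720

Favorable outcomes: C(9,4)·!5 = 126·44 = 5544.
Total outcomes: 9! = 362880.
Probability = 5544/362880 = 11/720.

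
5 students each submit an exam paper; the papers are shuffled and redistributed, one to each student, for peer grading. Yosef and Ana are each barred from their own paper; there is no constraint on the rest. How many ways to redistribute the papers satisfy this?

78

Inclusion-exclusion on the 2 forbidden self-matches:
Σ_{j=0}^{2} (-1)^j C(2,j)(5-j)!
= C(2,0)·5! - C(2,1)·4! + C(2,2)·3!
= 120 - 48 + 6
= 78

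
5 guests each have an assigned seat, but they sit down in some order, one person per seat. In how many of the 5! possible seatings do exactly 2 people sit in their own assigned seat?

Pick the 2 fixed positions: C(5,2) = 10 ways.
The other 3 form a derangement: !3 = 2.
Total: 10 × 2 = 20.

20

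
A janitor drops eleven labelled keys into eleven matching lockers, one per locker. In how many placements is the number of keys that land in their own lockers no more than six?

39913444

Sum C(11,i)·!(11-i) for i = 0..6:
  i=0: C(11,0)·!11 = 1·14684570 = 14684570
  i=1: C(11,1)·!10 = 11·1334961 = 14684571
  i=2: C(11,2)·!9 = 55·133496 = 7342280
  i=3: C(11,3)·!8 = 165·14833 = 2447445
  i=4: C(11,4)·!7 = 330·1854 = 611820
  i=5: C(11,5)·!6 = 462·265 = 122430
  i=6: C(11,6)·!5 = 462·44 = 20328
Total = 39913444.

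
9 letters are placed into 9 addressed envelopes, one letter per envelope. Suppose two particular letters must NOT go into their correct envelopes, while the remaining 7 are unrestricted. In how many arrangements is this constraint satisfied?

Inclusion-exclusion on the 2 forbidden self-matches:
Σ_{j=0}^{2} (-1)^j C(2,j)(9-j)!
= C(2,0)·9! - C(2,1)·8! + C(2,2)·7!
= 362880 - 80640 + 5040
= 287280

287280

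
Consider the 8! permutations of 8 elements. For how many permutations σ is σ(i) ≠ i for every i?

14833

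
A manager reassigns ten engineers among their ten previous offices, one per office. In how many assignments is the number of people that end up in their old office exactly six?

Pick the 6 fixed positions: C(10,6) = 210 ways.
The other 4 form a derangement: !4 = 9.
Total: 210 × 9 = 1890.

1890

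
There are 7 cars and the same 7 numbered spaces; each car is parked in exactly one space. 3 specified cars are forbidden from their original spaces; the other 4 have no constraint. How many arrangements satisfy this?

3216

Let A_j be the event that the j-th constrained one is fixed. By inclusion-exclusion over the 3 events:
Σ_{j=0}^{3} (-1)^j C(3,j)(7-j)!
= C(3,0)·7! - C(3,1)·6! + C(3,2)·5! - C(3,3)·4!
= 5040 - 2160 + 360 - 24
= 3216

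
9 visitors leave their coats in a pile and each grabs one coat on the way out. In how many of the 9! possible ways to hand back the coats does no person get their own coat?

Recurrence: !9 = 9·!8 + (-1)^9.
!9 = 9·14833 - 1 = 133496

133496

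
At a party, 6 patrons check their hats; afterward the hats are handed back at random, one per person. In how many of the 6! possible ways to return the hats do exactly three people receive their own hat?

Choose which 3 of the 6 are fixed: C(6,3) = 20.
The other 3 form a derangement: !3 = 2.
Total: 20 × 2 = 40.

40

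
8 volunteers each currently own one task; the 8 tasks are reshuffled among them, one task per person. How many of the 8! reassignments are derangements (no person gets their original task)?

14833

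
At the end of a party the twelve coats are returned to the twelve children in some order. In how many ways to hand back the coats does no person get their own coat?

176214841

Recurrence: !12 = 12·!11 + (-1)^12.
!12 = 12·14684570 + 1 = 176214841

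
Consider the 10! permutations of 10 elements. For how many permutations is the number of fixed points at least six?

2176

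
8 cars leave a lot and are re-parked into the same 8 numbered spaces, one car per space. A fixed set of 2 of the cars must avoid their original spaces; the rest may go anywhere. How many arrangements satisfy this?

30960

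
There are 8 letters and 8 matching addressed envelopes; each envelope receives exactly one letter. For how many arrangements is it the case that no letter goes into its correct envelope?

14833

Recurrence: !8 = 7·(!7 + !6).
!8 = 7·(1854 + 265) = 7·2119 = 14833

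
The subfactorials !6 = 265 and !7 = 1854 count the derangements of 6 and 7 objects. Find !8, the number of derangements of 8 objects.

14833

!8 = (8-1)·(!7 + !6) = 7·(1854 + 265) = 7·2119 = 14833.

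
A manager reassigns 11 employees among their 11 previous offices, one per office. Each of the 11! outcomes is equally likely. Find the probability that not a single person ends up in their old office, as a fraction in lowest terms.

1468457/3991680

Favorable outcomes: !11 = 14684570.
Total outcomes: 11! = 39916800.
Probability = 14684570/39916800 = 1468457/3991680.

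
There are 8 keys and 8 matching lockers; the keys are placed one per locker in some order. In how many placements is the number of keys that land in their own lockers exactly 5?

Choose which 5 of the 8 are fixed: C(8,5) = 56.
The remaining 3 must be deranged: !3 = 2.
Total: 56 × 2 = 112.

112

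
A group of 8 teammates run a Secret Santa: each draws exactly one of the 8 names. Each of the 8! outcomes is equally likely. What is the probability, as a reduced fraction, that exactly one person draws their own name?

103/280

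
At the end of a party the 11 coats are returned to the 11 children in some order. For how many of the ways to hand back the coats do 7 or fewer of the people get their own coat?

39916414

# with exactly i fixed is C(11,i)·!(11-i); sum over i=0..7:
  i=0: C(11,0)·!11 = 1·14684570 = 14684570
  i=1: C(11,1)·!10 = 11·1334961 = 14684571
  i=2: C(11,2)·!9 = 55·133496 = 7342280
  i=3: C(11,3)·!8 = 165·14833 = 2447445
  i=4: C(11,4)·!7 = 330·1854 = 611820
  i=5: C(11,5)·!6 = 462·265 = 122430
  i=6: C(11,6)·!5 = 462·44 = 20328
  i=7: C(11,7)·!4 = 330·9 = 2970
Total = 39916414.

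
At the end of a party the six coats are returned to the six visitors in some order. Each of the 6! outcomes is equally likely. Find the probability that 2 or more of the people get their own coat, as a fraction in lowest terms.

Favorable outcomes: Σ_{i≥2} C(6,i)·!(6-i) = 15·9 + 20·2 + 15·1 + 6·0 + 1·1 = 191.
Total outcomes: 6! = 720.
Probability = 191/720 = 191/720.

191/720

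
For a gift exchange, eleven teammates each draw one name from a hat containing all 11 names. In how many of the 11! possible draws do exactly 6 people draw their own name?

Pick the 6 fixed positions: C(11,6) = 462 ways.
The other 5 form a derangement: !5 = 44.
Total: 462 × 44 = 20328.

20328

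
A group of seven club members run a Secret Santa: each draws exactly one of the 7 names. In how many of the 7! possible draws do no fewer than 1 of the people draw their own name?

3186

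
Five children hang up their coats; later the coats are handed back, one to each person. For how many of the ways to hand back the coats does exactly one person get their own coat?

45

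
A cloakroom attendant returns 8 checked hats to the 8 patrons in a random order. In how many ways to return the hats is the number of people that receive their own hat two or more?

10655

# with exactly i fixed is C(8,i)·!(8-i); sum over i=2..8:
  i=2: C(8,2)·!6 = 28·265 = 7420
  i=3: C(8,3)·!5 = 56·44 = 2464
  i=4: C(8,4)·!4 = 70·9 = 630
  i=5: C(8,5)·!3 = 56·2 = 112
  i=6: C(8,6)·!2 = 28·1 = 28
  i=7: C(8,7)·!1 = 8·0 = 0
  i=8: C(8,8)·!0 = 1·1 = 1
Total = 10655.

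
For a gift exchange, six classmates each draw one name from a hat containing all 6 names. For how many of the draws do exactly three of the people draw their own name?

Choose which 3 of the 6 are fixed: C(6,3) = 20.
The remaining 3 must be deranged: !3 = 2.
Total: 20 × 2 = 40.

40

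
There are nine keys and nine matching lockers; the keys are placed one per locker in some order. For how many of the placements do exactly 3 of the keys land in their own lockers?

Pick the 3 fixed positions: C(9,3) = 84 ways.
The remaining 6 must be deranged: !6 = 265.
Total: 84 × 265 = 22260.

22260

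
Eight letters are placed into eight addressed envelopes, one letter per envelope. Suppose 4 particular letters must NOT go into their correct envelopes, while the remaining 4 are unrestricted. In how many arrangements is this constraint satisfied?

24024

Inclusion-exclusion on the 4 forbidden self-matches:
Σ_{j=0}^{4} (-1)^j C(4,j)(8-j)!
= C(4,0)·8! - C(4,1)·7! + C(4,2)·6! - C(4,3)·5! + C(4,4)·4!
= 40320 - 20160 + 4320 - 480 + 24
= 24024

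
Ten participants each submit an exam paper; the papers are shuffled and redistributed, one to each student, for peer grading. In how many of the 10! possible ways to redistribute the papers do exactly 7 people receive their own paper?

240

Pick the 7 fixed positions: C(10,7) = 120 ways.
The other 3 form a derangement: !3 = 2.
Total: 120 × 2 = 240.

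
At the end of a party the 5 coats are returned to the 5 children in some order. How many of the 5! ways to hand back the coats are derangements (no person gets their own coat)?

44

Recurrence: !5 = 4·(!4 + !3).
!5 = 4·(9 + 2) = 4·11 = 44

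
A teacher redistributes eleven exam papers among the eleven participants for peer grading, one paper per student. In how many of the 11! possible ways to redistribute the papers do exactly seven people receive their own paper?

2970

Choose which 7 of the 11 are fixed: C(11,7) = 330.
The remaining 4 must be deranged: !4 = 9.
Total: 330 × 9 = 2970.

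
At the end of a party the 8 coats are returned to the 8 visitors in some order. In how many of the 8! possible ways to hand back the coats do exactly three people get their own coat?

Choose which 3 of the 8 are fixed: C(8,3) = 56.
The other 5 form a derangement: !5 = 44.
Total: 56 × 44 = 2464.

2464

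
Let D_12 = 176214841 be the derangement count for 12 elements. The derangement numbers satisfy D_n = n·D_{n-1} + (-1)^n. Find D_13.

D_13 = 13·176214841 - 1 = 2290792932.

2290792932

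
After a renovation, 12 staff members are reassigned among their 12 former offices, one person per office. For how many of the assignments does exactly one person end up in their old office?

176214840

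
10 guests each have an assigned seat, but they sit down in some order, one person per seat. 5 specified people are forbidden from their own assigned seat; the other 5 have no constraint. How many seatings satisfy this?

Inclusion-exclusion on the 5 forbidden self-matches:
Σ_{j=0}^{5} (-1)^j C(5,j)(10-j)!
= C(5,0)·10! - C(5,1)·9! + C(5,2)·8! - C(5,3)·7! + C(5,4)·6! - C(5,5)·5!
= 3628800 - 1814400 + 403200 - 50400 + 3600 - 120
= 2170680

2170680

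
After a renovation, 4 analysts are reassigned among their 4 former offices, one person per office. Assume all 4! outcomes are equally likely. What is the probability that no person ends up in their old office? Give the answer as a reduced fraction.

Favorable outcomes: !4 = 9.
Total outcomes: 4! = 24.
Probability = 9/24 = 3/8.

3/8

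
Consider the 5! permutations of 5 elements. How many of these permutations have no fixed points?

44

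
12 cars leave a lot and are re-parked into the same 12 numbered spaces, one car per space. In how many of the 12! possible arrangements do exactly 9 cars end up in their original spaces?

440

Choose which 9 of the 12 are fixed: C(12,9) = 220.
The other 3 form a derangement: !3 = 2.
Total: 220 × 2 = 440.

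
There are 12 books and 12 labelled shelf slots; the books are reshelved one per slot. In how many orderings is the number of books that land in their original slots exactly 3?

29369120

Choose which 3 of the 12 are fixed: C(12,3) = 220.
The remaining 9 must be deranged: !9 = 133496.
Total: 220 × 133496 = 29369120.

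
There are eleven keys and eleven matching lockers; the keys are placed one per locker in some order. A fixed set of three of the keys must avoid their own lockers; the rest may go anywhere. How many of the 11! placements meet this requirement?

30078720

Inclusion-exclusion on the 3 forbidden self-matches:
Σ_{j=0}^{3} (-1)^j C(3,j)(11-j)!
= C(3,0)·11! - C(3,1)·10! + C(3,2)·9! - C(3,3)·8!
= 39916800 - 10886400 + 1088640 - 40320
= 30078720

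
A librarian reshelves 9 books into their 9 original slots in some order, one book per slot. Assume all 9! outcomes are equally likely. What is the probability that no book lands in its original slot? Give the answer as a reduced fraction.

16687/45360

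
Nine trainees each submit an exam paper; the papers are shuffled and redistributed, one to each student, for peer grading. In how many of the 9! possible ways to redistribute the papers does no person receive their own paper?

133496

!9 is the nearest integer to 9!/e.
9! = 362880, and 362880/e ≈ 133496.09, so !9 = 133496.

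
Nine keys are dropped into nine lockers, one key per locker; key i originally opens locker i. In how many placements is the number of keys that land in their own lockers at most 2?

333737

# with exactly i fixed is C(9,i)·!(9-i); sum over i=0..2:
  i=0: C(9,0)·!9 = 1·133496 = 133496
  i=1: C(9,1)·!8 = 9·14833 = 133497
  i=2: C(9,2)·!7 = 36·1854 = 66744
Total = 333737.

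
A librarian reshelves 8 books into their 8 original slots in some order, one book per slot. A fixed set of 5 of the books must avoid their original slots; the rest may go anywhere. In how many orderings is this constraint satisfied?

Let A_j be the event that the j-th constrained one is fixed. By inclusion-exclusion over the 5 events:
Σ_{j=0}^{5} (-1)^j C(5,j)(8-j)!
= C(5,0)·8! - C(5,1)·7! + C(5,2)·6! - C(5,3)·5! + C(5,4)·4! - C(5,5)·3!
= 40320 - 25200 + 7200 - 1200 + 120 - 6
= 21234

21234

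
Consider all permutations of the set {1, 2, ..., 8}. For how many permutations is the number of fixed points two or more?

10655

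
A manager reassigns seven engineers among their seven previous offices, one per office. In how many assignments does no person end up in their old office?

1854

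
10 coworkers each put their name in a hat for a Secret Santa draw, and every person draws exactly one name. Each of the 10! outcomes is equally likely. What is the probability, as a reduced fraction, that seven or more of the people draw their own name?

143/1814400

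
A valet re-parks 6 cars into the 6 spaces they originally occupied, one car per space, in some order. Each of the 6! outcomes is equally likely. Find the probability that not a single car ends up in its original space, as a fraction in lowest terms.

53/144

Favorable outcomes: !6 = 265.
Total outcomes: 6! = 720.
Probability = 265/720 = 53/144.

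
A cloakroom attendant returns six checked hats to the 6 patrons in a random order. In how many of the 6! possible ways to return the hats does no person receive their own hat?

!6 = 6! · Σ_{k=0}^{6} (-1)^k/k!
= 6! - 6!/1! + 6!/2! - 6!/3! + 6!/4! - 6!/5! + 6!/6!
= 720 - 720 + 360 - 120 + 30 - 6 + 1
= 265

265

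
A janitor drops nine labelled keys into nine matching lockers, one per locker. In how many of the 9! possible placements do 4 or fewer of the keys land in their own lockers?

361541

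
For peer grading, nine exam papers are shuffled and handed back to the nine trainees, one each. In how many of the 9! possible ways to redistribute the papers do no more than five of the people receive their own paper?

362675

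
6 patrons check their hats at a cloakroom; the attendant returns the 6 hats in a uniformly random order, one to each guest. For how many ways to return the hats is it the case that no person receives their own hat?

The number of derangements of 6 is !6 = Σ_{k=0}^{6} (-1)^k·6!/k!
= 6! - 6!/1! + 6!/2! - 6!/3! + 6!/4! - 6!/5! + 6!/6!
= 720 - 720 + 360 - 120 + 30 - 6 + 1
= 265

265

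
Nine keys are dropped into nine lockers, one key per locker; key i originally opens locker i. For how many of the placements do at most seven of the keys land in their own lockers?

362879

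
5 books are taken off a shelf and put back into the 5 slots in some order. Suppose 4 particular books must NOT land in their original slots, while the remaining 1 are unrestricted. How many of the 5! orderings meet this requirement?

53

Let A_j be the event that the j-th constrained one is fixed. By inclusion-exclusion over the 4 events:
Σ_{j=0}^{4} (-1)^j C(4,j)(5-j)!
= C(4,0)·5! - C(4,1)·4! + C(4,2)·3! - C(4,3)·2! + C(4,4)·1!
= 120 - 96 + 36 - 8 + 1
= 53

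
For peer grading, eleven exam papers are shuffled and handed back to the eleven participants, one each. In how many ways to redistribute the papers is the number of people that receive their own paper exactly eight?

330

Choose which 8 of the 11 are fixed: C(11,8) = 165.
The remaining 3 must be deranged: !3 = 2.
Total: 165 × 2 = 330.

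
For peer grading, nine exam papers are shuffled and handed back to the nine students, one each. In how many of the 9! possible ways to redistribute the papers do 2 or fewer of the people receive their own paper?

333737

# with exactly i fixed is C(9,i)·!(9-i); sum over i=0..2:
  i=0: C(9,0)·!9 = 1·133496 = 133496
  i=1: C(9,1)·!8 = 9·14833 = 133497
  i=2: C(9,2)·!7 = 36·1854 = 66744
Total = 333737.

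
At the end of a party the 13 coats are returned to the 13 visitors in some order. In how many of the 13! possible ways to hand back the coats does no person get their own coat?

2290792932

Use !n = n·!(n-1) + (-1)^n.
!13 = 13·176214841 - 1 = 2290792932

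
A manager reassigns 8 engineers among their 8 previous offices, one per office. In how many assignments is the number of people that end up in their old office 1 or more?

25487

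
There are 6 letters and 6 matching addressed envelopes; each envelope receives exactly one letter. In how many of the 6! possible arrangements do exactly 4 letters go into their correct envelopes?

15

Pick the 4 fixed positions: C(6,4) = 15 ways.
The other 2 form a derangement: !2 = 1.
Total: 15 × 1 = 15.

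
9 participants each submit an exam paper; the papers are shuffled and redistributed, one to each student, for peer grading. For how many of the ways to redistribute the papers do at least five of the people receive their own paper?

# with exactly i fixed is C(9,i)·!(9-i); sum over i=5..9:
  i=5: C(9,5)·!4 = 126·9 = 1134
  i=6: C(9,6)·!3 = 84·2 = 168
  i=7: C(9,7)·!2 = 36·1 = 36
  i=8: C(9,8)·!1 = 9·0 = 0
  i=9: C(9,9)·!0 = 1·1 = 1
Total = 1339.

1339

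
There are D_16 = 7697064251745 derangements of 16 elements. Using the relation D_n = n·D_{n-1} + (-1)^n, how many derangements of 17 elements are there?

D_17 = 17·7697064251745 - 1 = 130850092279664.

130850092279664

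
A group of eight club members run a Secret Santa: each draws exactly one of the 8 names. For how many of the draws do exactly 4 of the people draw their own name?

630

Choose which 4 of the 8 are fixed: C(8,4) = 70.
The other 4 form a derangement: !4 = 9.
Total: 70 × 9 = 630.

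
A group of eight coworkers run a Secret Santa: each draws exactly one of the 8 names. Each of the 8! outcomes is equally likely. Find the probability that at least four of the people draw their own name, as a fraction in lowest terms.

257/13440

Favorable outcomes: Σ_{i≥4} C(8,i)·!(8-i) = 70·9 + 56·2 + 28·1 + 8·0 + 1·1 = 771.
Total outcomes: 8! = 40320.
Probability = 771/40320 = 257/13440.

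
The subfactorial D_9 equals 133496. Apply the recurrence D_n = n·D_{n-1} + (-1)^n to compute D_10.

1334961

D_10 = 10·133496 + 1 = 1334961.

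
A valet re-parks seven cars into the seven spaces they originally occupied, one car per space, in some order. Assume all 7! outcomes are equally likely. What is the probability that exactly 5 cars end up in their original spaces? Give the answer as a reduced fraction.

1/240

Favorable outcomes: C(7,5)·!2 = 21·1 = 21.
Total outcomes: 7! = 5040.
Probability = 21/5040 = 1/240.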